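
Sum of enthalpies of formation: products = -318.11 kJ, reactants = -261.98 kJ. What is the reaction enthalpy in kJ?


dH_rxn = sum(dH_f products) - sum(dH_f reactants)
dH_rxn = -318.11 - (-261.98)
dH_rxn = -56.13 kJ:

-56.13 kJ


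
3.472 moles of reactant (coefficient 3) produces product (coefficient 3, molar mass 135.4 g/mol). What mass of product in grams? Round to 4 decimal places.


Use the coefficient ratio to convert reactant moles to product moles, then multiply by the product's molar mass.
moles_P = moles_R * (coeff_P / coeff_R) = 3.472 * (3/3) = 3.472
mass_P = moles_P * M_P = 3.472 * 135.4
mass_P = 470.1088 g, rounded to 4 dp:

470.1088 g


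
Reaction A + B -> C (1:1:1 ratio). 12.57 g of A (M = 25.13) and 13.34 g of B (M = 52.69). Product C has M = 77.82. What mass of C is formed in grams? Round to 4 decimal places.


Find moles of each reactant; the smaller value is the limiting reagent in a 1:1:1 reaction, so moles_C equals moles of the limiter.
n_A = mass_A / M_A = 12.57 / 25.13 = 0.500199 mol
n_B = mass_B / M_B = 13.34 / 52.69 = 0.253179 mol
Limiting reagent: B (smaller), n_limiting = 0.253179 mol
mass_C = n_limiting * M_C = 0.253179 * 77.82
mass_C = 19.70238978 g, rounded to 4 dp:

19.7024 g


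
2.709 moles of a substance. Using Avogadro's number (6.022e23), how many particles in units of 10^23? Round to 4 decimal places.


N = n * NA, then divide by 1e23 for the requested units.
N / 1e23 = n * 6.022
N / 1e23 = 2.709 * 6.022
N / 1e23 = 16.313598, rounded to 4 dp:

16.3136


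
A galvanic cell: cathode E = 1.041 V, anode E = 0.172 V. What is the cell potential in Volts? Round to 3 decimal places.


Standard cell potential: E_cell = E_cathode - E_anode.
E_cell = 1.041 - (0.172)
E_cell = 0.869 V, rounded to 3 dp:

0.869 V


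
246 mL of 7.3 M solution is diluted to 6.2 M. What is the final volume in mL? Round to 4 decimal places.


Dilution: M1*V1 = M2*V2, solve for V2.
V2 = M1*V1 / M2
V2 = 7.3 * 246 / 6.2
V2 = 1795.8 / 6.2
V2 = 289.64516129 mL, rounded to 4 dp:

289.6452 mL


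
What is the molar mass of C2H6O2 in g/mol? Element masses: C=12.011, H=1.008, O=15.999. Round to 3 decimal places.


M = sum(count * atomic_mass) over atoms.
M = 2*12.011 + 6*1.008 + 2*15.999
M = 24.022 + 6.048 + 31.998
M = 62.068 g/mol, rounded to 3 dp:

62.068 g/mol


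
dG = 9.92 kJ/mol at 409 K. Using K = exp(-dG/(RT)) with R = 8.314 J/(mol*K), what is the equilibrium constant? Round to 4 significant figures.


dG is in kJ/mol; multiply by 1000 to match R in J/(mol*K).
RT = 8.314 * 409 = 3400.426 J/mol
exponent = -dG*1000 / (RT) = -(9.92*1000) / 3400.426 = -2.91728154
K = exp(-2.91728154)
K = 0.054080503, rounded to 4 significant figures:

0.05408


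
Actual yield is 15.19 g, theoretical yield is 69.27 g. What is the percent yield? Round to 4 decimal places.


% yield = 100 * actual / theoretical
% yield = 100 * 15.19 / 69.27
% yield = 21.92868486 %, rounded to 4 dp:

21.9287 %


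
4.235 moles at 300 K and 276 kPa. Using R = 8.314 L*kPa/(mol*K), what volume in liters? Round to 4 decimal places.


PV = nRT, solve for V = nRT / P.
nRT = 4.235 * 8.314 * 300 = 10562.937
V = 10562.937 / 276
V = 38.27151087 L, rounded to 4 dp:

38.2715 L


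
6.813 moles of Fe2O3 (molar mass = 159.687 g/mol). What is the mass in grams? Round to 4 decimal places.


mass = n * M
mass = 6.813 * 159.687
mass = 1087.947531 g, rounded to 4 dp:

1087.9475 g


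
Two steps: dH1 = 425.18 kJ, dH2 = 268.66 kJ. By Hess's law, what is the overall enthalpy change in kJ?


Hess's law: enthalpy is a state function, so add the step enthalpies.
dH_total = dH1 + dH2 = 425.18 + (268.66)
dH_total = 693.84 kJ:

693.84 kJ


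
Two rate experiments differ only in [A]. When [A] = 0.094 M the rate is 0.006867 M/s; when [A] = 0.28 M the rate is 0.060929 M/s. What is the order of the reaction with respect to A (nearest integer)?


Rate is proportional to [A]^n, so rate2/rate1 = ([A]2/[A]1)^n. Take logs to solve for n.
rate2/rate1 = 0.060929 / 0.006867 = 8.8727
[A]2/[A]1 = 0.28 / 0.094 = 2.9787
n = ln(8.8727) / ln(2.9787) = 2.0
Nearest integer order:

2


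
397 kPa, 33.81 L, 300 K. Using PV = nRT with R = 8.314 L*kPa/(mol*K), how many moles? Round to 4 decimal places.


PV = nRT, solve for n = PV / (RT).
PV = 397 * 33.81 = 13422.57
RT = 8.314 * 300 = 2494.2
n = 13422.57 / 2494.2
n = 5.38151311 mol, rounded to 4 dp:

5.3815 mol


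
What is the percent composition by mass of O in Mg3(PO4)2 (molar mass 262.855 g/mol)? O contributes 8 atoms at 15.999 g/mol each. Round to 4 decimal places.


pct = 100 * (n_elem * M_elem) / M_total
mass_contribution = 8 * 15.999 = 127.992 g/mol
pct = 100 * 127.992 / 262.855
pct = 48.69300565 %, rounded to 4 dp:

48.6930 %


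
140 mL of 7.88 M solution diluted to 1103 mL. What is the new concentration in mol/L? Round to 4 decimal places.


Dilution: M1*V1 = M2*V2, solve for M2.
M2 = M1*V1 / V2
M2 = 7.88 * 140 / 1103
M2 = 1103.2 / 1103
M2 = 1.00018132 mol/L, rounded to 4 dp:

1.0002 mol/L


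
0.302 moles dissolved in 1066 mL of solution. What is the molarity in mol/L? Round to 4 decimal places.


Convert volume to liters: V_L = V_mL / 1000.
V_L = 1066 / 1000 = 1.066 L
M = n / V_L = 0.302 / 1.066
M = 0.28330206 mol/L, rounded to 4 dp:

0.2833 mol/L


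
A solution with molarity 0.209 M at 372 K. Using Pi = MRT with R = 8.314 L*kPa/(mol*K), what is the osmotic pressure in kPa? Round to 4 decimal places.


Osmotic pressure (van't Hoff): Pi = M*R*T.
RT = 8.314 * 372 = 3092.808
Pi = 0.209 * 3092.808
Pi = 646.396872 kPa, rounded to 4 dp:

646.3969 kPa


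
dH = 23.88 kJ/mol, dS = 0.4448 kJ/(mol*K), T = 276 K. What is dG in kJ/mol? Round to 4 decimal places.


Gibbs: dG = dH - T*dS (consistent units, dS already in kJ/(mol*K)).
T*dS = 276 * 0.4448 = 122.7648
dG = 23.88 - (122.7648)
dG = -98.8848 kJ/mol, rounded to 4 dp:

-98.8848 kJ/mol


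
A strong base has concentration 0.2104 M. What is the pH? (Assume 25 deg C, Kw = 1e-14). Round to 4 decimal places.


A strong base dissociates completely, so [OH-] equals the given concentration.
pOH = -log10([OH-]) = -log10(0.2104) = 0.676954
pH = 14 - pOH = 14 - 0.676954
pH = 13.323046, rounded to 4 dp:

13.3230


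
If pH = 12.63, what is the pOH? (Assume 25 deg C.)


At 25 deg C, pH + pOH = 14.
pOH = 14 - pH = 14 - 12.63
pOH = 1.37:

1.37


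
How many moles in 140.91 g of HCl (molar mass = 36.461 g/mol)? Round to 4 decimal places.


n = mass / M
n = 140.91 / 36.461
n = 3.86467733 mol, rounded to 4 dp:

3.8647 mol


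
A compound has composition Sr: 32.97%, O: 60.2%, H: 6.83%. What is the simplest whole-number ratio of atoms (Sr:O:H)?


Assume 100 g of compound, divide each mass% by atomic mass to get moles, then normalize by the smallest to get a raw atom ratio.
Moles per 100 g: Sr: 32.97/87.62 = 0.3763, O: 60.2/15.999 = 3.7627, H: 6.83/1.008 = 6.7758
Raw ratio (divide by min = 0.3763): Sr: 1.0, O: 10.0, H: 18.007
Multiply by 1 to clear fractions: Sr: 1.0 ~= 1, O: 10.0 ~= 10, H: 18.007 ~= 18
Reduce by GCD to get the simplest whole-number ratio:

1:10:18


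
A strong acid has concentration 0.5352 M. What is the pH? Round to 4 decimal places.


A strong acid dissociates completely, so [H+] equals the given concentration.
pH = -log10([H+]) = -log10(0.5352)
pH = 0.2714839, rounded to 4 dp:

0.2715


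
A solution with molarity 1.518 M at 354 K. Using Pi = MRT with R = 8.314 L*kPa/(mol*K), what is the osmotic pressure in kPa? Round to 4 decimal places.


Osmotic pressure (van't Hoff): Pi = M*R*T.
RT = 8.314 * 354 = 2943.156
Pi = 1.518 * 2943.156
Pi = 4467.710808 kPa, rounded to 4 dp:

4467.7108 kPa


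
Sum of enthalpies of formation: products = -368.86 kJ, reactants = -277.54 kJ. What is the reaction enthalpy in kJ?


dH_rxn = sum(dH_f products) - sum(dH_f reactants)
dH_rxn = -368.86 - (-277.54)
dH_rxn = -91.32 kJ:

-91.32 kJ


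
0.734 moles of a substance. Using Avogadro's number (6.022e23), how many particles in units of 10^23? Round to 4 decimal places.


N = n * NA, then divide by 1e23 for the requested units.
N / 1e23 = n * 6.022
N / 1e23 = 0.734 * 6.022
N / 1e23 = 4.420148, rounded to 4 dp:

4.4201


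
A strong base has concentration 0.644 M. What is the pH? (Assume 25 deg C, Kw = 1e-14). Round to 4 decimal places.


A strong base dissociates completely, so [OH-] equals the given concentration.
pOH = -log10([OH-]) = -log10(0.644) = 0.191114
pH = 14 - pOH = 14 - 0.191114
pH = 13.808886, rounded to 4 dp:

13.8089


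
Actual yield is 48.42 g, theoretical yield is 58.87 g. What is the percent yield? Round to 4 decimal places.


% yield = 100 * actual / theoretical
% yield = 100 * 48.42 / 58.87
% yield = 82.24902327 %, rounded to 4 dp:

82.2490 %


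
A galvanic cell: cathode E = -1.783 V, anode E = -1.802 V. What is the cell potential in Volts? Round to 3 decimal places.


Standard cell potential: E_cell = E_cathode - E_anode.
E_cell = -1.783 - (-1.802)
E_cell = 0.019 V, rounded to 3 dp:

0.019 V


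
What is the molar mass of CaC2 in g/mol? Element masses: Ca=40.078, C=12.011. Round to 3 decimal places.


M = sum(count * atomic_mass) over atoms.
M = 1*40.078 + 2*12.011
M = 40.078 + 24.022
M = 64.1 g/mol, rounded to 3 dp:

64.100 g/mol


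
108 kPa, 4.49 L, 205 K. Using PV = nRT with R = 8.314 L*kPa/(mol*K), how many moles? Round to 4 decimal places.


PV = nRT, solve for n = PV / (RT).
PV = 108 * 4.49 = 484.92
RT = 8.314 * 205 = 1704.37
n = 484.92 / 1704.37
n = 0.28451569 mol, rounded to 4 dp:

0.2845 mol


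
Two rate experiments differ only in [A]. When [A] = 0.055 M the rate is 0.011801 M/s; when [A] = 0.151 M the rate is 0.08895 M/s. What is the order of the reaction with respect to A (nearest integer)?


Rate is proportional to [A]^n, so rate2/rate1 = ([A]2/[A]1)^n. Take logs to solve for n.
rate2/rate1 = 0.08895 / 0.011801 = 7.5375
[A]2/[A]1 = 0.151 / 0.055 = 2.7455
n = ln(7.5375) / ln(2.7455) = 2.0
Nearest integer order:

2


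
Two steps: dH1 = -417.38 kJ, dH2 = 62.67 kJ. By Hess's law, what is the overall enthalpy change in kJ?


Hess's law: enthalpy is a state function, so add the step enthalpies.
dH_total = dH1 + dH2 = -417.38 + (62.67)
dH_total = -354.71 kJ:

-354.71 kJ


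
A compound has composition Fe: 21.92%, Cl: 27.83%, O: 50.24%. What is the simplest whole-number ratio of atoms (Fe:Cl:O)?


Assume 100 g of compound, divide each mass% by atomic mass to get moles, then normalize by the smallest to get a raw atom ratio.
Moles per 100 g: Fe: 21.92/55.845 = 0.3925, Cl: 27.83/35.453 = 0.785, O: 50.24/15.999 = 3.1402
Raw ratio (divide by min = 0.3925): Fe: 1.0, Cl: 2.0, O: 8.0
Multiply by 1 to clear fractions: Fe: 1.0 ~= 1, Cl: 2.0 ~= 2, O: 8.0 ~= 8
Reduce by GCD to get the simplest whole-number ratio:

1:2:8


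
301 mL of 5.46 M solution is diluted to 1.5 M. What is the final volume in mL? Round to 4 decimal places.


Dilution: M1*V1 = M2*V2, solve for V2.
V2 = M1*V1 / M2
V2 = 5.46 * 301 / 1.5
V2 = 1643.46 / 1.5
V2 = 1095.64 mL, rounded to 4 dp:

1095.6400 mL


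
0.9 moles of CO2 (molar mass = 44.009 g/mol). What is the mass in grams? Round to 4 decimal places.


mass = n * M
mass = 0.9 * 44.009
mass = 39.6081 g, rounded to 4 dp:

39.6081 g


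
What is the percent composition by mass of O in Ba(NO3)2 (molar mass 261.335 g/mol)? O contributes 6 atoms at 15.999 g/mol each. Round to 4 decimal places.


pct = 100 * (n_elem * M_elem) / M_total
mass_contribution = 6 * 15.999 = 95.994 g/mol
pct = 100 * 95.994 / 261.335
pct = 36.7321637 %, rounded to 4 dp:

36.7322 %


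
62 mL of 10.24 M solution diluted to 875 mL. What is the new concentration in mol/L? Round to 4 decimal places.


Dilution: M1*V1 = M2*V2, solve for M2.
M2 = M1*V1 / V2
M2 = 10.24 * 62 / 875
M2 = 634.88 / 875
M2 = 0.72557714 mol/L, rounded to 4 dp:

0.7256 mol/L


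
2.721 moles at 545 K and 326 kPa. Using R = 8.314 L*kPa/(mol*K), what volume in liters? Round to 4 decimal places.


PV = nRT, solve for V = nRT / P.
nRT = 2.721 * 8.314 * 545 = 12329.2047
V = 12329.2047 / 326
V = 37.81964632 L, rounded to 4 dp:

37.8196 L


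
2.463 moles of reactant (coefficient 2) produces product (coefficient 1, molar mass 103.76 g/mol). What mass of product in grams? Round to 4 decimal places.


Use the coefficient ratio to convert reactant moles to product moles, then multiply by the product's molar mass.
moles_P = moles_R * (coeff_P / coeff_R) = 2.463 * (1/2) = 1.2315
mass_P = moles_P * M_P = 1.2315 * 103.76
mass_P = 127.78044 g, rounded to 4 dp:

127.7804 g


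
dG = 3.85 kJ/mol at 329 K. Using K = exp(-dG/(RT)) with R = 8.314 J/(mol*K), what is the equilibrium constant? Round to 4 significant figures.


dG is in kJ/mol; multiply by 1000 to match R in J/(mol*K).
RT = 8.314 * 329 = 2735.306 J/mol
exponent = -dG*1000 / (RT) = -(3.85*1000) / 2735.306 = -1.40752077
K = exp(-1.40752077)
K = 0.24474932, rounded to 4 significant figures:

0.2447


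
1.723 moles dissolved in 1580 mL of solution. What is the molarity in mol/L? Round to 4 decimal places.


Convert volume to liters: V_L = V_mL / 1000.
V_L = 1580 / 1000 = 1.58 L
M = n / V_L = 1.723 / 1.58
M = 1.09050633 mol/L, rounded to 4 dp:

1.0905 mol/L


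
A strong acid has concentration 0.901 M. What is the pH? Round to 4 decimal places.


A strong acid dissociates completely, so [H+] equals the given concentration.
pH = -log10([H+]) = -log10(0.901)
pH = 0.04527521, rounded to 4 dp:

0.0453


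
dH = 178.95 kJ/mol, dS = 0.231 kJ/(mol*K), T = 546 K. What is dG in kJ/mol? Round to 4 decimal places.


Gibbs: dG = dH - T*dS (consistent units, dS already in kJ/(mol*K)).
T*dS = 546 * 0.231 = 126.126
dG = 178.95 - (126.126)
dG = 52.824 kJ/mol, rounded to 4 dp:

52.8240 kJ/mol


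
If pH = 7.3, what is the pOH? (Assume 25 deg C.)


At 25 deg C, pH + pOH = 14.
pOH = 14 - pH = 14 - 7.3
pOH = 6.7:

6.70


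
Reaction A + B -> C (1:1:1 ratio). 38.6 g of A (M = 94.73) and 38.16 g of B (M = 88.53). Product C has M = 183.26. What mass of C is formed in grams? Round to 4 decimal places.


Find moles of each reactant; the smaller value is the limiting reagent in a 1:1:1 reaction, so moles_C equals moles of the limiter.
n_A = mass_A / M_A = 38.6 / 94.73 = 0.407474 mol
n_B = mass_B / M_B = 38.16 / 88.53 = 0.43104 mol
Limiting reagent: A (smaller), n_limiting = 0.407474 mol
mass_C = n_limiting * M_C = 0.407474 * 183.26
mass_C = 74.67368524 g, rounded to 4 dp:

74.6737 g


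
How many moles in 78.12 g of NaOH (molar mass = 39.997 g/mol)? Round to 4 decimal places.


n = mass / M
n = 78.12 / 39.997
n = 1.95314649 mol, rounded to 4 dp:

1.9531 mol


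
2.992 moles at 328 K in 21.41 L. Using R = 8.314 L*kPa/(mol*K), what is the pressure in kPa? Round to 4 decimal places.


PV = nRT, solve for P = nRT / V.
nRT = 2.992 * 8.314 * 328 = 8159.1601
P = 8159.1601 / 21.41
P = 381.09108361 kPa, rounded to 4 dp:

381.0911 kPa


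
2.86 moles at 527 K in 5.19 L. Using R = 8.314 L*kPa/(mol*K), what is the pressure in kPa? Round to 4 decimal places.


PV = nRT, solve for P = nRT / V.
nRT = 2.86 * 8.314 * 527 = 12531.0271
P = 12531.0271 / 5.19
P = 2414.45608863 kPa, rounded to 4 dp:

2414.4561 kPa


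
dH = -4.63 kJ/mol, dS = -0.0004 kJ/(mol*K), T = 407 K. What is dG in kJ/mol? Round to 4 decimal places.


Gibbs: dG = dH - T*dS (consistent units, dS already in kJ/(mol*K)).
T*dS = 407 * -0.0004 = -0.1628
dG = -4.63 - (-0.1628)
dG = -4.4672 kJ/mol, rounded to 4 dp:

-4.4672 kJ/mol


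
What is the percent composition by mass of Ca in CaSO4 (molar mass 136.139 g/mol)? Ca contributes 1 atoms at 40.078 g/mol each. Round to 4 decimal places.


pct = 100 * (n_elem * M_elem) / M_total
mass_contribution = 1 * 40.078 = 40.078 g/mol
pct = 100 * 40.078 / 136.139
pct = 29.43902923 %, rounded to 4 dp:

29.4390 %


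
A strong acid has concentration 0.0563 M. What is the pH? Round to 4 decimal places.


A strong acid dissociates completely, so [H+] equals the given concentration.
pH = -log10([H+]) = -log10(0.0563)
pH = 1.24949161, rounded to 4 dp:

1.2495


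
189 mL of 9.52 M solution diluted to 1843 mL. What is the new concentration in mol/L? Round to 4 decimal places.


Dilution: M1*V1 = M2*V2, solve for M2.
M2 = M1*V1 / V2
M2 = 9.52 * 189 / 1843
M2 = 1799.28 / 1843
M2 = 0.97627781 mol/L, rounded to 4 dp:

0.9763 mol/L


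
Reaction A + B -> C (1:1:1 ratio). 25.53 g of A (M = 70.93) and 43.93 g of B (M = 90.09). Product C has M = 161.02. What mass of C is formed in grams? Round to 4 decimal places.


Find moles of each reactant; the smaller value is the limiting reagent in a 1:1:1 reaction, so moles_C equals moles of the limiter.
n_A = mass_A / M_A = 25.53 / 70.93 = 0.359932 mol
n_B = mass_B / M_B = 43.93 / 90.09 = 0.487623 mol
Limiting reagent: A (smaller), n_limiting = 0.359932 mol
mass_C = n_limiting * M_C = 0.359932 * 161.02
mass_C = 57.95625064 g, rounded to 4 dp:

57.9563 g


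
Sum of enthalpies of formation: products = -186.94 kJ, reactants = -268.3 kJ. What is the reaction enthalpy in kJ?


dH_rxn = sum(dH_f products) - sum(dH_f reactants)
dH_rxn = -186.94 - (-268.3)
dH_rxn = 81.36 kJ:

81.36 kJ


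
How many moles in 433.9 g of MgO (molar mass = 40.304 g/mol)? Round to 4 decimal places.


n = mass / M
n = 433.9 / 40.304
n = 10.76568083 mol, rounded to 4 dp:

10.7657 mol


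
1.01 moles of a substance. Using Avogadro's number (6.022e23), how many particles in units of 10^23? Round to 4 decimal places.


N = n * NA, then divide by 1e23 for the requested units.
N / 1e23 = n * 6.022
N / 1e23 = 1.01 * 6.022
N / 1e23 = 6.08222, rounded to 4 dp:

6.0822


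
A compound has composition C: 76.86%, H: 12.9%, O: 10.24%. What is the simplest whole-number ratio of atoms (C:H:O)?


Assume 100 g of compound, divide each mass% by atomic mass to get moles, then normalize by the smallest to get a raw atom ratio.
Moles per 100 g: C: 76.86/12.011 = 6.3991, H: 12.9/1.008 = 12.7976, O: 10.24/15.999 = 0.64
Raw ratio (divide by min = 0.64): C: 9.998, H: 19.995, O: 1.0
Multiply by 1 to clear fractions: C: 9.998 ~= 10, H: 19.995 ~= 20, O: 1.0 ~= 1
Reduce by GCD to get the simplest whole-number ratio:

10:20:1


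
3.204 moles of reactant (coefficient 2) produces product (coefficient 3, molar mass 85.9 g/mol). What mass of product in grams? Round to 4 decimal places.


Use the coefficient ratio to convert reactant moles to product moles, then multiply by the product's molar mass.
moles_P = moles_R * (coeff_P / coeff_R) = 3.204 * (3/2) = 4.806
mass_P = moles_P * M_P = 4.806 * 85.9
mass_P = 412.8354 g, rounded to 4 dp:

412.8354 g


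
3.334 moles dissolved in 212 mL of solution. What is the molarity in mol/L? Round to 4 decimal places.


Convert volume to liters: V_L = V_mL / 1000.
V_L = 212 / 1000 = 0.212 L
M = n / V_L = 3.334 / 0.212
M = 15.72641509 mol/L, rounded to 4 dp:

15.7264 mol/L


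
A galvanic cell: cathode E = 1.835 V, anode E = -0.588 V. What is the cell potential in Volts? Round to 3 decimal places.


Standard cell potential: E_cell = E_cathode - E_anode.
E_cell = 1.835 - (-0.588)
E_cell = 2.423 V, rounded to 3 dp:

2.423 V


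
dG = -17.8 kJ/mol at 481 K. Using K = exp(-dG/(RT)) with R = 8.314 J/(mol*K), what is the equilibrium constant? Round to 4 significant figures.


dG is in kJ/mol; multiply by 1000 to match R in J/(mol*K).
RT = 8.314 * 481 = 3999.034 J/mol
exponent = -dG*1000 / (RT) = -(-17.8*1000) / 3999.034 = 4.45107493
K = exp(4.45107493)
K = 85.719036, rounded to 4 significant figures:

85.72


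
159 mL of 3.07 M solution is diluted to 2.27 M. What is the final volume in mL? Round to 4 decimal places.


Dilution: M1*V1 = M2*V2, solve for V2.
V2 = M1*V1 / M2
V2 = 3.07 * 159 / 2.27
V2 = 488.13 / 2.27
V2 = 215.03524229 mL, rounded to 4 dp:

215.0352 mL


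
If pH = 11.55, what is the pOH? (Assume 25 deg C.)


At 25 deg C, pH + pOH = 14.
pOH = 14 - pH = 14 - 11.55
pOH = 2.45:

2.45


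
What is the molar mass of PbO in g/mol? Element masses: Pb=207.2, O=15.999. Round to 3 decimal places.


M = sum(count * atomic_mass) over atoms.
M = 1*207.2 + 1*15.999
M = 207.2 + 15.999
M = 223.199 g/mol, rounded to 3 dp:

223.199 g/mol


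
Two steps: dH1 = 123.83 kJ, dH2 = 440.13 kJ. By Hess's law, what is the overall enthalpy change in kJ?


Hess's law: enthalpy is a state function, so add the step enthalpies.
dH_total = dH1 + dH2 = 123.83 + (440.13)
dH_total = 563.96 kJ:

563.96 kJ


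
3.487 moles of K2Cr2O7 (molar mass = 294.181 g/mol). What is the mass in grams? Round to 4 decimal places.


mass = n * M
mass = 3.487 * 294.181
mass = 1025.809147 g, rounded to 4 dp:

1025.8091 g


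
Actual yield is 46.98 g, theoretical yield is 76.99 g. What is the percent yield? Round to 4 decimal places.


% yield = 100 * actual / theoretical
% yield = 100 * 46.98 / 76.99
% yield = 61.02091181 %, rounded to 4 dp:

61.0209 %


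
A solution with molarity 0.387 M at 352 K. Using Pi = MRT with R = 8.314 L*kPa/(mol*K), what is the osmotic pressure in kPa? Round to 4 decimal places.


Osmotic pressure (van't Hoff): Pi = M*R*T.
RT = 8.314 * 352 = 2926.528
Pi = 0.387 * 2926.528
Pi = 1132.566336 kPa, rounded to 4 dp:

1132.5663 kPa


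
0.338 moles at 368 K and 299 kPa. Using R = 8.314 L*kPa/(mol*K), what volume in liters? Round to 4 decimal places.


PV = nRT, solve for V = nRT / P.
nRT = 0.338 * 8.314 * 368 = 1034.1286
V = 1034.1286 / 299
V = 3.45862408 L, rounded to 4 dp:

3.4586 L


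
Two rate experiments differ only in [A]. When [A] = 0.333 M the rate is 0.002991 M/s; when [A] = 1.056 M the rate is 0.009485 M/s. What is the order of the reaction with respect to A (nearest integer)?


Rate is proportional to [A]^n, so rate2/rate1 = ([A]2/[A]1)^n. Take logs to solve for n.
rate2/rate1 = 0.009485 / 0.002991 = 3.1712
[A]2/[A]1 = 1.056 / 0.333 = 3.1712
n = ln(3.1712) / ln(3.1712) = 1.0
Nearest integer order:

1


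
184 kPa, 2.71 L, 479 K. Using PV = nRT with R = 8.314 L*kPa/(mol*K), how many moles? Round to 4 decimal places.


PV = nRT, solve for n = PV / (RT).
PV = 184 * 2.71 = 498.64
RT = 8.314 * 479 = 3982.406
n = 498.64 / 3982.406
n = 0.12521074 mol, rounded to 4 dp:

0.1252 mol


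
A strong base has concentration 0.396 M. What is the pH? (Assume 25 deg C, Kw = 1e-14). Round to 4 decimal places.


A strong base dissociates completely, so [OH-] equals the given concentration.
pOH = -log10([OH-]) = -log10(0.396) = 0.402305
pH = 14 - pOH = 14 - 0.402305
pH = 13.597695, rounded to 4 dp:

13.5977


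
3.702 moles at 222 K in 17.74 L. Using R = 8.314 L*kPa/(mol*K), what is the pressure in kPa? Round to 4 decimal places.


PV = nRT, solve for P = nRT / V.
nRT = 3.702 * 8.314 * 222 = 6832.811
P = 6832.811 / 17.74
P = 385.16409245 kPa, rounded to 4 dp:

385.1641 kPa


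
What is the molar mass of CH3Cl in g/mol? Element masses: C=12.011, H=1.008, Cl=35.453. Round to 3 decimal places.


M = sum(count * atomic_mass) over atoms.
M = 1*12.011 + 3*1.008 + 1*35.453
M = 12.011 + 3.024 + 35.453
M = 50.488 g/mol, rounded to 3 dp:

50.488 g/mol


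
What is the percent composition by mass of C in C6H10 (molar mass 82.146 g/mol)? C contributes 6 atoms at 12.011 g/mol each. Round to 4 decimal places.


pct = 100 * (n_elem * M_elem) / M_total
mass_contribution = 6 * 12.011 = 72.066 g/mol
pct = 100 * 72.066 / 82.146
pct = 87.72916514 %, rounded to 4 dp:

87.7292 %


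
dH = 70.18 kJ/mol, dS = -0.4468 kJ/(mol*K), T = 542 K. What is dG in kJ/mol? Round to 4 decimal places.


Gibbs: dG = dH - T*dS (consistent units, dS already in kJ/(mol*K)).
T*dS = 542 * -0.4468 = -242.1656
dG = 70.18 - (-242.1656)
dG = 312.3456 kJ/mol, rounded to 4 dp:

312.3456 kJ/mol


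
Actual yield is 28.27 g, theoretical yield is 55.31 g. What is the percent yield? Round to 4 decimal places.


% yield = 100 * actual / theoretical
% yield = 100 * 28.27 / 55.31
% yield = 51.11191466 %, rounded to 4 dp:

51.1119 %


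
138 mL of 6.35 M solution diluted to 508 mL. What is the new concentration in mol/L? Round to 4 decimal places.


Dilution: M1*V1 = M2*V2, solve for M2.
M2 = M1*V1 / V2
M2 = 6.35 * 138 / 508
M2 = 876.3 / 508
M2 = 1.725 mol/L, rounded to 4 dp:

1.7250 mol/L


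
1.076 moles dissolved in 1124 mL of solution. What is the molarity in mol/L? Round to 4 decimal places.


Convert volume to liters: V_L = V_mL / 1000.
V_L = 1124 / 1000 = 1.124 L
M = n / V_L = 1.076 / 1.124
M = 0.95729537 mol/L, rounded to 4 dp:

0.9573 mol/L


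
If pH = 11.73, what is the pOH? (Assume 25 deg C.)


At 25 deg C, pH + pOH = 14.
pOH = 14 - pH = 14 - 11.73
pOH = 2.27:

2.27


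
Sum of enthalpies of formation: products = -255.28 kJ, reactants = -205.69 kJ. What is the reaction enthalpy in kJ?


dH_rxn = sum(dH_f products) - sum(dH_f reactants)
dH_rxn = -255.28 - (-205.69)
dH_rxn = -49.59 kJ:

-49.59 kJ


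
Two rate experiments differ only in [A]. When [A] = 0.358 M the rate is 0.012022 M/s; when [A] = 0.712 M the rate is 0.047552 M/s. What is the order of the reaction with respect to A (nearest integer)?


Rate is proportional to [A]^n, so rate2/rate1 = ([A]2/[A]1)^n. Take logs to solve for n.
rate2/rate1 = 0.047552 / 0.012022 = 3.9554
[A]2/[A]1 = 0.712 / 0.358 = 1.9888
n = ln(3.9554) / ln(1.9888) = 2.0
Nearest integer order:

2


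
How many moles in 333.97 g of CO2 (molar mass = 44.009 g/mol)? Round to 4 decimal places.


n = mass / M
n = 333.97 / 44.009
n = 7.58867504 mol, rounded to 4 dp:

7.5887 mol


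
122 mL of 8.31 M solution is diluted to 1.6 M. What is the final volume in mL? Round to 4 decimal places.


Dilution: M1*V1 = M2*V2, solve for V2.
V2 = M1*V1 / M2
V2 = 8.31 * 122 / 1.6
V2 = 1013.82 / 1.6
V2 = 633.6375 mL, rounded to 4 dp:

633.6375 mL


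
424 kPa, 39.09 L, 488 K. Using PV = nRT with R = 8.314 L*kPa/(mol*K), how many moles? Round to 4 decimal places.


PV = nRT, solve for n = PV / (RT).
PV = 424 * 39.09 = 16574.16
RT = 8.314 * 488 = 4057.232
n = 16574.16 / 4057.232
n = 4.08509052 mol, rounded to 4 dp:

4.0851 mol


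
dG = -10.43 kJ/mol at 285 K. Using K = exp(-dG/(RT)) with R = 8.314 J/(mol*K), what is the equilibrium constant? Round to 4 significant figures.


dG is in kJ/mol; multiply by 1000 to match R in J/(mol*K).
RT = 8.314 * 285 = 2369.49 J/mol
exponent = -dG*1000 / (RT) = -(-10.43*1000) / 2369.49 = 4.4017911
K = exp(4.4017911)
K = 81.596886, rounded to 4 significant figures:

81.60


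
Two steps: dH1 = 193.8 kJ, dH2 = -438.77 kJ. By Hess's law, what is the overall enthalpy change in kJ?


Hess's law: enthalpy is a state function, so add the step enthalpies.
dH_total = dH1 + dH2 = 193.8 + (-438.77)
dH_total = -244.97 kJ:

-244.97 kJ


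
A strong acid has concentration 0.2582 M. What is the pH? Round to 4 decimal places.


A strong acid dissociates completely, so [H+] equals the given concentration.
pH = -log10([H+]) = -log10(0.2582)
pH = 0.58804376, rounded to 4 dp:

0.5880


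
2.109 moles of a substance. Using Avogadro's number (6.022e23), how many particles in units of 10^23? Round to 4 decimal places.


N = n * NA, then divide by 1e23 for the requested units.
N / 1e23 = n * 6.022
N / 1e23 = 2.109 * 6.022
N / 1e23 = 12.700398, rounded to 4 dp:

12.7004


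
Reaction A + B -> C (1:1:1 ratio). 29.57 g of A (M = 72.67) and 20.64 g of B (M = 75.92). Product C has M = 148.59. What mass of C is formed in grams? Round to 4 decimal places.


Find moles of each reactant; the smaller value is the limiting reagent in a 1:1:1 reaction, so moles_C equals moles of the limiter.
n_A = mass_A / M_A = 29.57 / 72.67 = 0.406908 mol
n_B = mass_B / M_B = 20.64 / 75.92 = 0.271865 mol
Limiting reagent: B (smaller), n_limiting = 0.271865 mol
mass_C = n_limiting * M_C = 0.271865 * 148.59
mass_C = 40.39642035 g, rounded to 4 dp:

40.3964 g


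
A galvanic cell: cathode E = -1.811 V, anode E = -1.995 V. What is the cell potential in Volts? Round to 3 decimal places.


Standard cell potential: E_cell = E_cathode - E_anode.
E_cell = -1.811 - (-1.995)
E_cell = 0.184 V, rounded to 3 dp:

0.184 V


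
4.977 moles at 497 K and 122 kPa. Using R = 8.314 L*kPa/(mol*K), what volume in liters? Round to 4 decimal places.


PV = nRT, solve for V = nRT / P.
nRT = 4.977 * 8.314 * 497 = 20565.2527
V = 20565.2527 / 122
V = 168.56764508 L, rounded to 4 dp:

168.5676 L


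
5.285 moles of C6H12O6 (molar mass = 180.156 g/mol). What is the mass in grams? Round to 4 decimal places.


mass = n * M
mass = 5.285 * 180.156
mass = 952.12446 g, rounded to 4 dp:

952.1245 g


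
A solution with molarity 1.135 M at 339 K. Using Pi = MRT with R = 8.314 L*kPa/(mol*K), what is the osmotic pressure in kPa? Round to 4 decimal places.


Osmotic pressure (van't Hoff): Pi = M*R*T.
RT = 8.314 * 339 = 2818.446
Pi = 1.135 * 2818.446
Pi = 3198.93621 kPa, rounded to 4 dp:

3198.9362 kPa


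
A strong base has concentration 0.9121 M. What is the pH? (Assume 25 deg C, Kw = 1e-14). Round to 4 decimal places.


A strong base dissociates completely, so [OH-] equals the given concentration.
pOH = -log10([OH-]) = -log10(0.9121) = 0.039958
pH = 14 - pOH = 14 - 0.039958
pH = 13.960042, rounded to 4 dp:

13.9600


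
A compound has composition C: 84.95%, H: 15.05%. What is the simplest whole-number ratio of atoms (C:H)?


Assume 100 g of compound, divide each mass% by atomic mass to get moles, then normalize by the smallest to get a raw atom ratio.
Moles per 100 g: C: 84.95/12.011 = 7.0727, H: 15.05/1.008 = 14.9306
Raw ratio (divide by min = 7.0727): C: 1.0, H: 2.111
Multiply by 9 to clear fractions: C: 9.0 ~= 9, H: 18.999 ~= 19
Reduce by GCD to get the simplest whole-number ratio:

9:19


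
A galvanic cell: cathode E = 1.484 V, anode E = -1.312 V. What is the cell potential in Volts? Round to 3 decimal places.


Standard cell potential: E_cell = E_cathode - E_anode.
E_cell = 1.484 - (-1.312)
E_cell = 2.796 V, rounded to 3 dp:

2.796 V


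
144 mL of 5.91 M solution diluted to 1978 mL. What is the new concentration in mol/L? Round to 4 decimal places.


Dilution: M1*V1 = M2*V2, solve for M2.
M2 = M1*V1 / V2
M2 = 5.91 * 144 / 1978
M2 = 851.04 / 1978
M2 = 0.43025278 mol/L, rounded to 4 dp:

0.4303 mol/L


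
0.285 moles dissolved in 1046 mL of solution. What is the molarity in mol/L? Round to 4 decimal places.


Convert volume to liters: V_L = V_mL / 1000.
V_L = 1046 / 1000 = 1.046 L
M = n / V_L = 0.285 / 1.046
M = 0.27246654 mol/L, rounded to 4 dp:

0.2725 mol/L


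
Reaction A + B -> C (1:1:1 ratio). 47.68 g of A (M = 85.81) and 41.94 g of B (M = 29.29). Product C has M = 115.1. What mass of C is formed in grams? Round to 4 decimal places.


Find moles of each reactant; the smaller value is the limiting reagent in a 1:1:1 reaction, so moles_C equals moles of the limiter.
n_A = mass_A / M_A = 47.68 / 85.81 = 0.555646 mol
n_B = mass_B / M_B = 41.94 / 29.29 = 1.431888 mol
Limiting reagent: A (smaller), n_limiting = 0.555646 mol
mass_C = n_limiting * M_C = 0.555646 * 115.1
mass_C = 63.9548546 g, rounded to 4 dp:

63.9549 g


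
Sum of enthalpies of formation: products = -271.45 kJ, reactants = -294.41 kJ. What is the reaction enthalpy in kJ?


dH_rxn = sum(dH_f products) - sum(dH_f reactants)
dH_rxn = -271.45 - (-294.41)
dH_rxn = 22.96 kJ:

22.96 kJ


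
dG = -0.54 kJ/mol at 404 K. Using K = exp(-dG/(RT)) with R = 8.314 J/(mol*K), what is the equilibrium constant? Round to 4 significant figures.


dG is in kJ/mol; multiply by 1000 to match R in J/(mol*K).
RT = 8.314 * 404 = 3358.856 J/mol
exponent = -dG*1000 / (RT) = -(-0.54*1000) / 3358.856 = 0.16076902
K = exp(0.16076902)
K = 1.1744137, rounded to 4 significant figures:

1.174


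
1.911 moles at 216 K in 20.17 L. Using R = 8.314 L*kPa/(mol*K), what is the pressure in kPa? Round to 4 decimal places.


PV = nRT, solve for P = nRT / V.
nRT = 1.911 * 8.314 * 216 = 3431.8197
P = 3431.8197 / 20.17
P = 170.14475459 kPa, rounded to 4 dp:

170.1448 kPa


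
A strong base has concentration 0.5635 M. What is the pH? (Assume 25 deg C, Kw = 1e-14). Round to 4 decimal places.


A strong base dissociates completely, so [OH-] equals the given concentration.
pOH = -log10([OH-]) = -log10(0.5635) = 0.249106
pH = 14 - pOH = 14 - 0.249106
pH = 13.750894, rounded to 4 dp:

13.7509


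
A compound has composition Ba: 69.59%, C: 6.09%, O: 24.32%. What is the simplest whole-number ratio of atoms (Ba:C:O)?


Assume 100 g of compound, divide each mass% by atomic mass to get moles, then normalize by the smallest to get a raw atom ratio.
Moles per 100 g: Ba: 69.59/137.327 = 0.5067, C: 6.09/12.011 = 0.507, O: 24.32/15.999 = 1.5201
Raw ratio (divide by min = 0.5067): Ba: 1.0, C: 1.001, O: 3.0
Multiply by 1 to clear fractions: Ba: 1.0 ~= 1, C: 1.001 ~= 1, O: 3.0 ~= 3
Reduce by GCD to get the simplest whole-number ratio:

1:1:3


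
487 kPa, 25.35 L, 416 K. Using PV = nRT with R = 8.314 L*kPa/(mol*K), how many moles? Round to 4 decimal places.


PV = nRT, solve for n = PV / (RT).
PV = 487 * 25.35 = 12345.45
RT = 8.314 * 416 = 3458.624
n = 12345.45 / 3458.624
n = 3.56946867 mol, rounded to 4 dp:

3.5695 mol


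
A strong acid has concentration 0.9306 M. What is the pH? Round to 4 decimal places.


A strong acid dissociates completely, so [H+] equals the given concentration.
pH = -log10([H+]) = -log10(0.9306)
pH = 0.03123695, rounded to 4 dp:

0.0312


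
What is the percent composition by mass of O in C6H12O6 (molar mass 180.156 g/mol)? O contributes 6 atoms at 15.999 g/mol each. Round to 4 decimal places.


pct = 100 * (n_elem * M_elem) / M_total
mass_contribution = 6 * 15.999 = 95.994 g/mol
pct = 100 * 95.994 / 180.156
pct = 53.28382069 %, rounded to 4 dp:

53.2838 %


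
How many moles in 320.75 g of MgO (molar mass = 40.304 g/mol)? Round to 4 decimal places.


n = mass / M
n = 320.75 / 40.304
n = 7.95826717 mol, rounded to 4 dp:

7.9583 mol


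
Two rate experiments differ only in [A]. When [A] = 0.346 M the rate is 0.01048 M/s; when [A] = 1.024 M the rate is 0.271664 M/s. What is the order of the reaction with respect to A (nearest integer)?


Rate is proportional to [A]^n, so rate2/rate1 = ([A]2/[A]1)^n. Take logs to solve for n.
rate2/rate1 = 0.271664 / 0.01048 = 25.9221
[A]2/[A]1 = 1.024 / 0.346 = 2.9595
n = ln(25.9221) / ln(2.9595) = 3.0
Nearest integer order:

3


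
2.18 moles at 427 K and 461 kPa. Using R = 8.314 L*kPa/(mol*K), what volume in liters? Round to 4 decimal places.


PV = nRT, solve for V = nRT / P.
nRT = 2.18 * 8.314 * 427 = 7739.17
V = 7739.17 / 461
V = 16.78778742 L, rounded to 4 dp:

16.7878 L


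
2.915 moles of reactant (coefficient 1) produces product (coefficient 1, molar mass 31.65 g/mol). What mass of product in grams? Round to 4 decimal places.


Use the coefficient ratio to convert reactant moles to product moles, then multiply by the product's molar mass.
moles_P = moles_R * (coeff_P / coeff_R) = 2.915 * (1/1) = 2.915
mass_P = moles_P * M_P = 2.915 * 31.65
mass_P = 92.25975 g, rounded to 4 dp:

92.2598 g


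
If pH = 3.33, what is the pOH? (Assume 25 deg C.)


At 25 deg C, pH + pOH = 14.
pOH = 14 - pH = 14 - 3.33
pOH = 10.67:

10.67


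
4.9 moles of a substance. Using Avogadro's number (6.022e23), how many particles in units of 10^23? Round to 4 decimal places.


N = n * NA, then divide by 1e23 for the requested units.
N / 1e23 = n * 6.022
N / 1e23 = 4.9 * 6.022
N / 1e23 = 29.5078, rounded to 4 dp:

29.5078


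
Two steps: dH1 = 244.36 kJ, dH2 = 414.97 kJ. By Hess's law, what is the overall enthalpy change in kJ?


Hess's law: enthalpy is a state function, so add the step enthalpies.
dH_total = dH1 + dH2 = 244.36 + (414.97)
dH_total = 659.33 kJ:

659.33 kJ


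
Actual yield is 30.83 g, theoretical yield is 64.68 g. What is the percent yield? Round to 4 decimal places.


% yield = 100 * actual / theoretical
% yield = 100 * 30.83 / 64.68
% yield = 47.66542981 %, rounded to 4 dp:

47.6654 %


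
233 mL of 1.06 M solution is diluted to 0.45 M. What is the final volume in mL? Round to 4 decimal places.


Dilution: M1*V1 = M2*V2, solve for V2.
V2 = M1*V1 / M2
V2 = 1.06 * 233 / 0.45
V2 = 246.98 / 0.45
V2 = 548.84444444 mL, rounded to 4 dp:

548.8444 mL


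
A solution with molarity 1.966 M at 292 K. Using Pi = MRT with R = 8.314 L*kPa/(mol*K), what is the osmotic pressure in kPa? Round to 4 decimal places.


Osmotic pressure (van't Hoff): Pi = M*R*T.
RT = 8.314 * 292 = 2427.688
Pi = 1.966 * 2427.688
Pi = 4772.834608 kPa, rounded to 4 dp:

4772.8346 kPa


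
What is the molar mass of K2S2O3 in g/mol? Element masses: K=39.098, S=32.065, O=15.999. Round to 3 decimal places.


M = sum(count * atomic_mass) over atoms.
M = 2*39.098 + 2*32.065 + 3*15.999
M = 78.196 + 64.13 + 47.997
M = 190.323 g/mol, rounded to 3 dp:

190.323 g/mol


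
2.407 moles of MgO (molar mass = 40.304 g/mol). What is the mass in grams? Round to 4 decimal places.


mass = n * M
mass = 2.407 * 40.304
mass = 97.011728 g, rounded to 4 dp:

97.0117 g


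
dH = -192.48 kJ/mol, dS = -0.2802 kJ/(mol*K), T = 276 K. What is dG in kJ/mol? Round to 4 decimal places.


Gibbs: dG = dH - T*dS (consistent units, dS already in kJ/(mol*K)).
T*dS = 276 * -0.2802 = -77.3352
dG = -192.48 - (-77.3352)
dG = -115.1448 kJ/mol, rounded to 4 dp:

-115.1448 kJ/mol


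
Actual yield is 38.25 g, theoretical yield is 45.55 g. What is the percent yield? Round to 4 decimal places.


% yield = 100 * actual / theoretical
% yield = 100 * 38.25 / 45.55
% yield = 83.97365532 %, rounded to 4 dp:

83.9737 %


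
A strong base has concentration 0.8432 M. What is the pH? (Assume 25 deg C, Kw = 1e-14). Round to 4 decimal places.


A strong base dissociates completely, so [OH-] equals the given concentration.
pOH = -log10([OH-]) = -log10(0.8432) = 0.074069
pH = 14 - pOH = 14 - 0.074069
pH = 13.925931, rounded to 4 dp:

13.9259


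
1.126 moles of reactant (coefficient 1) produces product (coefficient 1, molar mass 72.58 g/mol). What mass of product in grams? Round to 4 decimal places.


Use the coefficient ratio to convert reactant moles to product moles, then multiply by the product's molar mass.
moles_P = moles_R * (coeff_P / coeff_R) = 1.126 * (1/1) = 1.126
mass_P = moles_P * M_P = 1.126 * 72.58
mass_P = 81.72508 g, rounded to 4 dp:

81.7251 g


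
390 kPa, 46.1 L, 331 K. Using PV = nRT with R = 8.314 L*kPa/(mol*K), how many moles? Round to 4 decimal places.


PV = nRT, solve for n = PV / (RT).
PV = 390 * 46.1 = 17979.0
RT = 8.314 * 331 = 2751.934
n = 17979.0 / 2751.934
n = 6.53322354 mol, rounded to 4 dp:

6.5332 mol


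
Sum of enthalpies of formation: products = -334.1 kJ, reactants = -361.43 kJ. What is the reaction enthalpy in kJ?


dH_rxn = sum(dH_f products) - sum(dH_f reactants)
dH_rxn = -334.1 - (-361.43)
dH_rxn = 27.33 kJ:

27.33 kJ


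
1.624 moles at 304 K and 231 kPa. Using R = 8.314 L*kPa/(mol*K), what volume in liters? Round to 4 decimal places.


PV = nRT, solve for V = nRT / P.
nRT = 1.624 * 8.314 * 304 = 4104.5885
V = 4104.5885 / 231
V = 17.76878139 L, rounded to 4 dp:

17.7688 L


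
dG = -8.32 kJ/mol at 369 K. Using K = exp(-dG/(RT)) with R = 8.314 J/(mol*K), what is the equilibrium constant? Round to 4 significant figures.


dG is in kJ/mol; multiply by 1000 to match R in J/(mol*K).
RT = 8.314 * 369 = 3067.866 J/mol
exponent = -dG*1000 / (RT) = -(-8.32*1000) / 3067.866 = 2.71198286
K = exp(2.71198286)
K = 15.059106, rounded to 4 significant figures:

15.06


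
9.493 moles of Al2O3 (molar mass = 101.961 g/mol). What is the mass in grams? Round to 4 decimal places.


mass = n * M
mass = 9.493 * 101.961
mass = 967.915773 g, rounded to 4 dp:

967.9158 g


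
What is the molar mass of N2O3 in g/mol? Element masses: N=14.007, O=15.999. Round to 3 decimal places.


M = sum(count * atomic_mass) over atoms.
M = 2*14.007 + 3*15.999
M = 28.014 + 47.997
M = 76.011 g/mol, rounded to 3 dp:

76.011 g/mol
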